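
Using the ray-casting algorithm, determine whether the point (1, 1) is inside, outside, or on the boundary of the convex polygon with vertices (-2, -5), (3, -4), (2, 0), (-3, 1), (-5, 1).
The point (1, 1) lies strictly outside the polygon

Cast a horizontal ray to the right from the query point and count how many polygon edges it crosses (each edge strictly once or zero times, handled with the usual half-open convention). 
Parity of crossings → even ⇒ outside.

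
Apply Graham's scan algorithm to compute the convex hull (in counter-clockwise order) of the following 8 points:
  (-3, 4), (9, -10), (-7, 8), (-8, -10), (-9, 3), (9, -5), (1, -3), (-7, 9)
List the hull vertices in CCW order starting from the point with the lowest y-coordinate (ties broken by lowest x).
Hull (CCW) = [(-8, -10), (9, -10), (9, -5), (-7, 9), (-9, 3)]

Graham scan procedure:
  1. Find the pivot p₀ = point with lowest y (tie → lowest x): (-8, -10).
  2. Sort the remaining points by polar angle around p₀.
  3. Walk through sorted points, maintaining a stack; pop the top while the last three entries make a non-left turn (cross product ≤ 0).
  4. Final stack is the convex hull in CCW order: (-8, -10), (9, -10), (9, -5), (-7, 9), (-9, 3).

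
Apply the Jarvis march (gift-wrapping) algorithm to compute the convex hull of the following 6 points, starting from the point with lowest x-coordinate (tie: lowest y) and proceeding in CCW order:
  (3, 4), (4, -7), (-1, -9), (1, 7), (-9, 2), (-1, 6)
Hull (CCW) = [(-9, 2), (-1, -9), (4, -7), (3, 4), (1, 7)]

Jarvis march: at each step, from the current hull vertex p, select the next vertex q as the point such that every other point lies strictly to the left of (or on) the directed line p → q. (Equivalently: for every other point r, the cross product (q − p) × (r − p) ≥ 0.)
Starting point (lowest x, tie lowest y): (-9, 2). Wrap until returning to start. Resulting hull: (-9, 2), (-1, -9), (4, -7), (3, 4), (1, 7).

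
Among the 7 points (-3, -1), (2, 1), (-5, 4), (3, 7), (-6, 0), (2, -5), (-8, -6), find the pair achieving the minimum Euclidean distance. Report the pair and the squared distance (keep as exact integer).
Pair = ((-3, -1), (-6, 0)); squared distance = 10

Compute all C(7, 2) = 21 pairwise squared distances (x_i − x_j)² + (y_i − y_j)². The minimum is 10, attained by the pair ((-3, -1), (-6, 0)).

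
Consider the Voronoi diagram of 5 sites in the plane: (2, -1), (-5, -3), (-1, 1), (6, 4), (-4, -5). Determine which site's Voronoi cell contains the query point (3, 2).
Nearest site = (2, -1)

The Voronoi cell of site s contains exactly those query points closer to s than to any other site. Compute squared distances from q = (3, 2) to each site:
  (2 − 3)² + (-1 − 2)² = 10
  (6 − 3)² + (4 − 2)² = 13
  (-1 − 3)² + (1 − 2)² = 17
  (-5 − 3)² + (-3 − 2)² = 89
  (-4 − 3)² + (-5 − 2)² = 98
Minimum is attained by (2, -1), so q lies in its Voronoi cell.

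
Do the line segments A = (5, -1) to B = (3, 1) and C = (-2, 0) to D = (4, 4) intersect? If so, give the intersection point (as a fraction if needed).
No (intersection of containing lines falls outside at least one segment)

Parametrize and solve: t = 17/10, s = 3/5. At least one of these is outside [0, 1], so the segments do not intersect.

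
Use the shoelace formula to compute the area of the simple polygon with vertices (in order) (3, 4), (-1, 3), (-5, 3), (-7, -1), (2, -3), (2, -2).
Area = 45

Shoelace formula: Area = (1/2) |Σ_i (x_i · y_{i+1} − x_{i+1} · y_i)| (indices mod n). Compute each cross term:
  (3)(3) − (-1)(4) = 13
  (-1)(3) − (-5)(3) = 12
  (-5)(-1) − (-7)(3) = 26
  (-7)(-3) − (2)(-1) = 23
  (2)(-2) − (2)(-3) = 2
  (2)(4) − (3)(-2) = 14
Sum = 90, so (signed) Area = 90/2 = 45, |Area| = 45.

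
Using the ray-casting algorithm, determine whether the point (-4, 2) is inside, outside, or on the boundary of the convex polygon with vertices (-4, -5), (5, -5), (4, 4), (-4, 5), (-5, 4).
The point (-4, 2) lies strictly inside the polygon

Cast a horizontal ray to the right from the query point and count how many polygon edges it crosses (each edge strictly once or zero times, handled with the usual half-open convention). 
Parity of crossings → odd ⇒ inside.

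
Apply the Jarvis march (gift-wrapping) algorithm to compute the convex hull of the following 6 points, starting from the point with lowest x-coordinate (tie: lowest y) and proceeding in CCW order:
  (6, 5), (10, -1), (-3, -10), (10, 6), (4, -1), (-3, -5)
Hull (CCW) = [(-3, -10), (10, -1), (10, 6), (6, 5), (-3, -5)]

Jarvis march: at each step, from the current hull vertex p, select the next vertex q as the point such that every other point lies strictly to the left of (or on) the directed line p → q. (Equivalently: for every other point r, the cross product (q − p) × (r − p) ≥ 0.)
Starting point (lowest x, tie lowest y): (-3, -10). Wrap until returning to start. Resulting hull: (-3, -10), (10, -1), (10, 6), (6, 5), (-3, -5).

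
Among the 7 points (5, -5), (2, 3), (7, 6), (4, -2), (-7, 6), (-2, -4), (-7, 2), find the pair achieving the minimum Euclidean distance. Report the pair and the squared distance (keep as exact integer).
Pair = ((5, -5), (4, -2)); squared distance = 10

Compute all C(7, 2) = 21 pairwise squared distances (x_i − x_j)² + (y_i − y_j)². The minimum is 10, attained by the pair ((5, -5), (4, -2)).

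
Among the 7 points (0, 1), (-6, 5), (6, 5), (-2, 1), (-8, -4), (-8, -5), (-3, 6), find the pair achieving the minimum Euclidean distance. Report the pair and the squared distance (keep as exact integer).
Pair = ((-8, -4), (-8, -5)); squared distance = 1

Compute all C(7, 2) = 21 pairwise squared distances (x_i − x_j)² + (y_i − y_j)². The minimum is 1, attained by the pair ((-8, -4), (-8, -5)).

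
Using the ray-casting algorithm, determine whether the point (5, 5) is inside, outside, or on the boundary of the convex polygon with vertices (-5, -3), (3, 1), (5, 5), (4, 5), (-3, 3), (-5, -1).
The point (5, 5) lies on the polygon boundary

Boundary check: the query satisfies the collinearity and bounding-box conditions for some polygon edge, so it lies exactly on the boundary.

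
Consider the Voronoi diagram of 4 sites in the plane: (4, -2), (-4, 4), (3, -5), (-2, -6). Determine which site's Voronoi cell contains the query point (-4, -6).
Nearest site = (-2, -6)

The Voronoi cell of site s contains exactly those query points closer to s than to any other site. Compute squared distances from q = (-4, -6) to each site:
  (-2 − -4)² + (-6 − -6)² = 4
  (3 − -4)² + (-5 − -6)² = 50
  (4 − -4)² + (-2 − -6)² = 80
  (-4 − -4)² + (4 − -6)² = 100
Minimum is attained by (-2, -6), so q lies in its Voronoi cell.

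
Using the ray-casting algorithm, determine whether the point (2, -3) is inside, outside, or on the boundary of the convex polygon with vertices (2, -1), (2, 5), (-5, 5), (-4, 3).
The point (2, -3) lies strictly outside the polygon

Cast a horizontal ray to the right from the query point and count how many polygon edges it crosses (each edge strictly once or zero times, handled with the usual half-open convention). 
Parity of crossings → even ⇒ outside.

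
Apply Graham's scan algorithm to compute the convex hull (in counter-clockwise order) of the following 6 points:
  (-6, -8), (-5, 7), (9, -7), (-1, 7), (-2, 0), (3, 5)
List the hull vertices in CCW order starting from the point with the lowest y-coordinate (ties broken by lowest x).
Hull (CCW) = [(-6, -8), (9, -7), (3, 5), (-1, 7), (-5, 7)]

Graham scan procedure:
  1. Find the pivot p₀ = point with lowest y (tie → lowest x): (-6, -8).
  2. Sort the remaining points by polar angle around p₀.
  3. Walk through sorted points, maintaining a stack; pop the top while the last three entries make a non-left turn (cross product ≤ 0).
  4. Final stack is the convex hull in CCW order: (-6, -8), (9, -7), (3, 5), (-1, 7), (-5, 7).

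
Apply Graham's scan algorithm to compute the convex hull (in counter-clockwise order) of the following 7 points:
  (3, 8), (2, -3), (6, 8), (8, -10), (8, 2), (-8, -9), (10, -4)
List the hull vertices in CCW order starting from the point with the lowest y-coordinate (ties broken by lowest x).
Hull (CCW) = [(8, -10), (10, -4), (6, 8), (3, 8), (-8, -9)]

Graham scan procedure:
  1. Find the pivot p₀ = point with lowest y (tie → lowest x): (8, -10).
  2. Sort the remaining points by polar angle around p₀.
  3. Walk through sorted points, maintaining a stack; pop the top while the last three entries make a non-left turn (cross product ≤ 0).
  4. Final stack is the convex hull in CCW order: (8, -10), (10, -4), (6, 8), (3, 8), (-8, -9).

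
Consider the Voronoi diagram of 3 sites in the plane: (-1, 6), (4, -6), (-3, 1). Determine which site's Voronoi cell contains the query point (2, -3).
Nearest site = (4, -6)

The Voronoi cell of site s contains exactly those query points closer to s than to any other site. Compute squared distances from q = (2, -3) to each site:
  (4 − 2)² + (-6 − -3)² = 13
  (-3 − 2)² + (1 − -3)² = 41
  (-1 − 2)² + (6 − -3)² = 90
Minimum is attained by (4, -6), so q lies in its Voronoi cell.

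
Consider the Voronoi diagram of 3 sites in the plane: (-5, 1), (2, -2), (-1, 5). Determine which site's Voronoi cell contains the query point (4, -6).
Nearest site = (2, -2)

The Voronoi cell of site s contains exactly those query points closer to s than to any other site. Compute squared distances from q = (4, -6) to each site:
  (2 − 4)² + (-2 − -6)² = 20
  (-5 − 4)² + (1 − -6)² = 130
  (-1 − 4)² + (5 − -6)² = 146
Minimum is attained by (2, -2), so q lies in its Voronoi cell.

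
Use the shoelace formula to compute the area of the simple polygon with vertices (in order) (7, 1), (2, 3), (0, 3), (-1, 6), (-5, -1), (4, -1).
Area = 79/2

Shoelace formula: Area = (1/2) |Σ_i (x_i · y_{i+1} − x_{i+1} · y_i)| (indices mod n). Compute each cross term:
  (7)(3) − (2)(1) = 19
  (2)(3) − (0)(3) = 6
  (0)(6) − (-1)(3) = 3
  (-1)(-1) − (-5)(6) = 31
  (-5)(-1) − (4)(-1) = 9
  (4)(1) − (7)(-1) = 11
Sum = 79, so (signed) Area = 79/2 = 79/2, |Area| = 79/2.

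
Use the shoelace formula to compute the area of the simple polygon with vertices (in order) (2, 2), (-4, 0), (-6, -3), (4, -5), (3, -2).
Area = 79/2

Shoelace formula: Area = (1/2) |Σ_i (x_i · y_{i+1} − x_{i+1} · y_i)| (indices mod n). Compute each cross term:
  (2)(0) − (-4)(2) = 8
  (-4)(-3) − (-6)(0) = 12
  (-6)(-5) − (4)(-3) = 42
  (4)(-2) − (3)(-5) = 7
  (3)(2) − (2)(-2) = 10
Sum = 79, so (signed) Area = 79/2 = 79/2, |Area| = 79/2.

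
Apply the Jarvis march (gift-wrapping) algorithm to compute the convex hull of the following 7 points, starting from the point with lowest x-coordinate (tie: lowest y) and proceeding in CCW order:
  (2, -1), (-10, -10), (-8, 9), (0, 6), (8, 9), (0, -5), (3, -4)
Hull (CCW) = [(-10, -10), (3, -4), (8, 9), (-8, 9)]

Jarvis march: at each step, from the current hull vertex p, select the next vertex q as the point such that every other point lies strictly to the left of (or on) the directed line p → q. (Equivalently: for every other point r, the cross product (q − p) × (r − p) ≥ 0.)
Starting point (lowest x, tie lowest y): (-10, -10). Wrap until returning to start. Resulting hull: (-10, -10), (3, -4), (8, 9), (-8, 9).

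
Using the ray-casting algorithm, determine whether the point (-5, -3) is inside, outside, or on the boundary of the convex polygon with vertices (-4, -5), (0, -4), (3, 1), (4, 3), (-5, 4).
The point (-5, -3) lies strictly outside the polygon

Cast a horizontal ray to the right from the query point and count how many polygon edges it crosses (each edge strictly once or zero times, handled with the usual half-open convention). 
Parity of crossings → even ⇒ outside.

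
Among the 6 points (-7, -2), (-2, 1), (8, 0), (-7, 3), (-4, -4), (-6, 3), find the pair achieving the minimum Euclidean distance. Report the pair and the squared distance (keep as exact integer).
Pair = ((-7, 3), (-6, 3)); squared distance = 1

Compute all C(6, 2) = 15 pairwise squared distances (x_i − x_j)² + (y_i − y_j)². The minimum is 1, attained by the pair ((-7, 3), (-6, 3)).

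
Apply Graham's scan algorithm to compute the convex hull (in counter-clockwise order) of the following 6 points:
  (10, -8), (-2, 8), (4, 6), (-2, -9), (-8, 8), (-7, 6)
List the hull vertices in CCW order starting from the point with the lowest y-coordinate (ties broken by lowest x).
Hull (CCW) = [(-2, -9), (10, -8), (4, 6), (-2, 8), (-8, 8)]

Graham scan procedure:
  1. Find the pivot p₀ = point with lowest y (tie → lowest x): (-2, -9).
  2. Sort the remaining points by polar angle around p₀.
  3. Walk through sorted points, maintaining a stack; pop the top while the last three entries make a non-left turn (cross product ≤ 0).
  4. Final stack is the convex hull in CCW order: (-2, -9), (10, -8), (4, 6), (-2, 8), (-8, 8).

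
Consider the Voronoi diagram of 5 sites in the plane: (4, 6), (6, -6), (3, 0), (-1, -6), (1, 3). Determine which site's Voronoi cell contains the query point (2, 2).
Nearest site = (1, 3)

The Voronoi cell of site s contains exactly those query points closer to s than to any other site. Compute squared distances from q = (2, 2) to each site:
  (1 − 2)² + (3 − 2)² = 2
  (3 − 2)² + (0 − 2)² = 5
  (4 − 2)² + (6 − 2)² = 20
  (-1 − 2)² + (-6 − 2)² = 73
  (6 − 2)² + (-6 − 2)² = 80
Minimum is attained by (1, 3), so q lies in its Voronoi cell.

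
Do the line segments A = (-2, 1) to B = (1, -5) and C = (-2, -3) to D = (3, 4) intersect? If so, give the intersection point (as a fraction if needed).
Yes; intersection at (-14/17, -23/17) (t = 20/51 on AB, s = 4/17 on CD)

Parametrize AB as A + t(B − A) = (-2 + 3 t, 1 + -6 t) and CD as C + s(D − C) = (-2 + 5 s, -3 + 7 s). Solve the linear system for (t, s). Determinant = -51 ≠ 0, so a unique intersection of the containing lines exists. Solution: t = 20/51, s = 4/17 — both in [0, 1], so the segments cross. Intersection point: (-14/17, -23/17).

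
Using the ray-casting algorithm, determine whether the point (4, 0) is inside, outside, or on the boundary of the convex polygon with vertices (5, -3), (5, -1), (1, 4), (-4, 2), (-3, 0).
The point (4, 0) lies strictly inside the polygon

Cast a horizontal ray to the right from the query point and count how many polygon edges it crosses (each edge strictly once or zero times, handled with the usual half-open convention). 
Parity of crossings → odd ⇒ inside.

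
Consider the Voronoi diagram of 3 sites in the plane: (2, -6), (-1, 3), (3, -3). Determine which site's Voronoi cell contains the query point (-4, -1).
Nearest site = (-1, 3)

The Voronoi cell of site s contains exactly those query points closer to s than to any other site. Compute squared distances from q = (-4, -1) to each site:
  (-1 − -4)² + (3 − -1)² = 25
  (3 − -4)² + (-3 − -1)² = 53
  (2 − -4)² + (-6 − -1)² = 61
Minimum is attained by (-1, 3), so q lies in its Voronoi cell.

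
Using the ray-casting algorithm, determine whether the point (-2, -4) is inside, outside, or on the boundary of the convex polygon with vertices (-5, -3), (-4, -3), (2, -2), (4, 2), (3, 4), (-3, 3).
The point (-2, -4) lies strictly outside the polygon

Cast a horizontal ray to the right from the query point and count how many polygon edges it crosses (each edge strictly once or zero times, handled with the usual half-open convention). 
Parity of crossings → even ⇒ outside.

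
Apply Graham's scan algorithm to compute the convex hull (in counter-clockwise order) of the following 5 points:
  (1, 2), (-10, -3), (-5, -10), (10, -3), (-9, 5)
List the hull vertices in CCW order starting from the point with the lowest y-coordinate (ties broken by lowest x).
Hull (CCW) = [(-5, -10), (10, -3), (1, 2), (-9, 5), (-10, -3)]

Graham scan procedure:
  1. Find the pivot p₀ = point with lowest y (tie → lowest x): (-5, -10).
  2. Sort the remaining points by polar angle around p₀.
  3. Walk through sorted points, maintaining a stack; pop the top while the last three entries make a non-left turn (cross product ≤ 0).
  4. Final stack is the convex hull in CCW order: (-5, -10), (10, -3), (1, 2), (-9, 5), (-10, -3).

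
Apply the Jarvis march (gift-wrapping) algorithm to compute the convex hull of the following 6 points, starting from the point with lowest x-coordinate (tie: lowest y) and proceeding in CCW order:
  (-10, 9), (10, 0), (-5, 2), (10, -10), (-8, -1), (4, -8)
Hull (CCW) = [(-10, 9), (-8, -1), (4, -8), (10, -10), (10, 0)]

Jarvis march: at each step, from the current hull vertex p, select the next vertex q as the point such that every other point lies strictly to the left of (or on) the directed line p → q. (Equivalently: for every other point r, the cross product (q − p) × (r − p) ≥ 0.)
Starting point (lowest x, tie lowest y): (-10, 9). Wrap until returning to start. Resulting hull: (-10, 9), (-8, -1), (4, -8), (10, -10), (10, 0).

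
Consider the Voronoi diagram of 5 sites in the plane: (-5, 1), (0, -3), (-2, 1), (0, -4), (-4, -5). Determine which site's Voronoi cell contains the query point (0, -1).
Nearest site = (0, -3)

The Voronoi cell of site s contains exactly those query points closer to s than to any other site. Compute squared distances from q = (0, -1) to each site:
  (0 − 0)² + (-3 − -1)² = 4
  (-2 − 0)² + (1 − -1)² = 8
  (0 − 0)² + (-4 − -1)² = 9
  (-5 − 0)² + (1 − -1)² = 29
  (-4 − 0)² + (-5 − -1)² = 32
Minimum is attained by (0, -3), so q lies in its Voronoi cell.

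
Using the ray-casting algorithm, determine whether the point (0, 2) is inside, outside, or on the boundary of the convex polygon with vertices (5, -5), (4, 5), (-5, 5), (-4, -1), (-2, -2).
The point (0, 2) lies strictly inside the polygon

Cast a horizontal ray to the right from the query point and count how many polygon edges it crosses (each edge strictly once or zero times, handled with the usual half-open convention). 
Parity of crossings → odd ⇒ inside.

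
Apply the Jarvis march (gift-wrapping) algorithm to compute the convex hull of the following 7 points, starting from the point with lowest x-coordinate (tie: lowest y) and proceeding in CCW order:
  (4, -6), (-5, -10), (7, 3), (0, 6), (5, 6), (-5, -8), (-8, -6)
Hull (CCW) = [(-8, -6), (-5, -10), (4, -6), (7, 3), (5, 6), (0, 6)]

Jarvis march: at each step, from the current hull vertex p, select the next vertex q as the point such that every other point lies strictly to the left of (or on) the directed line p → q. (Equivalently: for every other point r, the cross product (q − p) × (r − p) ≥ 0.)
Starting point (lowest x, tie lowest y): (-8, -6). Wrap until returning to start. Resulting hull: (-8, -6), (-5, -10), (4, -6), (7, 3), (5, 6), (0, 6).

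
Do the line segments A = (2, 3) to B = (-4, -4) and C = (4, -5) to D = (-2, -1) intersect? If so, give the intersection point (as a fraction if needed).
Yes; intersection at (-18/11, -41/33) (t = 20/33 on AB, s = 31/33 on CD)

Parametrize AB as A + t(B − A) = (2 + -6 t, 3 + -7 t) and CD as C + s(D − C) = (4 + -6 s, -5 + 4 s). Solve the linear system for (t, s). Determinant = 66 ≠ 0, so a unique intersection of the containing lines exists. Solution: t = 20/33, s = 31/33 — both in [0, 1], so the segments cross. Intersection point: (-18/11, -41/33).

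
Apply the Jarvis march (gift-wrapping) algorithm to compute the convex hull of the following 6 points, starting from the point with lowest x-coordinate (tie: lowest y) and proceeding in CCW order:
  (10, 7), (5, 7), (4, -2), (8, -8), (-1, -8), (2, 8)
Hull (CCW) = [(-1, -8), (8, -8), (10, 7), (2, 8)]

Jarvis march: at each step, from the current hull vertex p, select the next vertex q as the point such that every other point lies strictly to the left of (or on) the directed line p → q. (Equivalently: for every other point r, the cross product (q − p) × (r − p) ≥ 0.)
Starting point (lowest x, tie lowest y): (-1, -8). Wrap until returning to start. Resulting hull: (-1, -8), (8, -8), (10, 7), (2, 8).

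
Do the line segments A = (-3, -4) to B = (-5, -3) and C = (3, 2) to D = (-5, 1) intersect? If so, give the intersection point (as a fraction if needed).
No (intersection of containing lines falls outside at least one segment)

Parametrize and solve: t = 21/5, s = 9/5. At least one of these is outside [0, 1], so the segments do not intersect.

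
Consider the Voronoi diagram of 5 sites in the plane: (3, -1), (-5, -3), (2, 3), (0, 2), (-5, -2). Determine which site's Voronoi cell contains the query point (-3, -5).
Nearest site = (-5, -3)

The Voronoi cell of site s contains exactly those query points closer to s than to any other site. Compute squared distances from q = (-3, -5) to each site:
  (-5 − -3)² + (-3 − -5)² = 8
  (-5 − -3)² + (-2 − -5)² = 13
  (3 − -3)² + (-1 − -5)² = 52
  (0 − -3)² + (2 − -5)² = 58
  (2 − -3)² + (3 − -5)² = 89
Minimum is attained by (-5, -3), so q lies in its Voronoi cell.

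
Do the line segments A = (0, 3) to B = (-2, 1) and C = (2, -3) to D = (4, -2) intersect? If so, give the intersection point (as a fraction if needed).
No (intersection of containing lines falls outside at least one segment)

Parametrize and solve: t = 7, s = -8. At least one of these is outside [0, 1], so the segments do not intersect.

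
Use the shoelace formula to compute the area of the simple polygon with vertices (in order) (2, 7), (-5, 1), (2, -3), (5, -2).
Area = 50

Shoelace formula: Area = (1/2) |Σ_i (x_i · y_{i+1} − x_{i+1} · y_i)| (indices mod n). Compute each cross term:
  (2)(1) − (-5)(7) = 37
  (-5)(-3) − (2)(1) = 13
  (2)(-2) − (5)(-3) = 11
  (5)(7) − (2)(-2) = 39
Sum = 100, so (signed) Area = 100/2 = 50, |Area| = 50.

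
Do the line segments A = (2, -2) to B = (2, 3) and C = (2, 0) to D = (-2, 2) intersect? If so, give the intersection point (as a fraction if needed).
Yes; intersection at (2, 0) (t = 2/5 on AB, s = 0 on CD)

Parametrize AB as A + t(B − A) = (2 + 0 t, -2 + 5 t) and CD as C + s(D − C) = (2 + -4 s, 0 + 2 s). Solve the linear system for (t, s). Determinant = -20 ≠ 0, so a unique intersection of the containing lines exists. Solution: t = 2/5, s = 0 — both in [0, 1], so the segments cross. Intersection point: (2, 0).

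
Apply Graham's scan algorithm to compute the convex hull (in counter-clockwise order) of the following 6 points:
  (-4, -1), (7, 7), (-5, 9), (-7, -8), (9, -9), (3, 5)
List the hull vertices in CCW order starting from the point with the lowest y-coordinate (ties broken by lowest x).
Hull (CCW) = [(9, -9), (7, 7), (-5, 9), (-7, -8)]

Graham scan procedure:
  1. Find the pivot p₀ = point with lowest y (tie → lowest x): (9, -9).
  2. Sort the remaining points by polar angle around p₀.
  3. Walk through sorted points, maintaining a stack; pop the top while the last three entries make a non-left turn (cross product ≤ 0).
  4. Final stack is the convex hull in CCW order: (9, -9), (7, 7), (-5, 9), (-7, -8).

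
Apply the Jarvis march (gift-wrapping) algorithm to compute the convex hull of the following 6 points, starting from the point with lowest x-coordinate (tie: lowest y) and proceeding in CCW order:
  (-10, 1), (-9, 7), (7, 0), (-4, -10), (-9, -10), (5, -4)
Hull (CCW) = [(-10, 1), (-9, -10), (-4, -10), (5, -4), (7, 0), (-9, 7)]

Jarvis march: at each step, from the current hull vertex p, select the next vertex q as the point such that every other point lies strictly to the left of (or on) the directed line p → q. (Equivalently: for every other point r, the cross product (q − p) × (r − p) ≥ 0.)
Starting point (lowest x, tie lowest y): (-10, 1). Wrap until returning to start. Resulting hull: (-10, 1), (-9, -10), (-4, -10), (5, -4), (7, 0), (-9, 7).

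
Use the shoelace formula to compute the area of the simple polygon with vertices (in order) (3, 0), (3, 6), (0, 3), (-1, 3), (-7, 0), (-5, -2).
Area = 71/2

Shoelace formula: Area = (1/2) |Σ_i (x_i · y_{i+1} − x_{i+1} · y_i)| (indices mod n). Compute each cross term:
  (3)(6) − (3)(0) = 18
  (3)(3) − (0)(6) = 9
  (0)(3) − (-1)(3) = 3
  (-1)(0) − (-7)(3) = 21
  (-7)(-2) − (-5)(0) = 14
  (-5)(0) − (3)(-2) = 6
Sum = 71, so (signed) Area = 71/2 = 71/2, |Area| = 71/2.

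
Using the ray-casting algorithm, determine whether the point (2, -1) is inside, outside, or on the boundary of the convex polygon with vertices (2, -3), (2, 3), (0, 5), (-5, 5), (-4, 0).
The point (2, -1) lies on the polygon boundary

Boundary check: the query satisfies the collinearity and bounding-box conditions for some polygon edge, so it lies exactly on the boundary.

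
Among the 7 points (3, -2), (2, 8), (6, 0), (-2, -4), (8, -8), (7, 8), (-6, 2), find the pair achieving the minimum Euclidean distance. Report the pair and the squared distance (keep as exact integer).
Pair = ((3, -2), (6, 0)); squared distance = 13

Compute all C(7, 2) = 21 pairwise squared distances (x_i − x_j)² + (y_i − y_j)². The minimum is 13, attained by the pair ((3, -2), (6, 0)).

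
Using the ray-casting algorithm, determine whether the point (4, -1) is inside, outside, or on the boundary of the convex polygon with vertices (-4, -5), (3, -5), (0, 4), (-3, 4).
The point (4, -1) lies strictly outside the polygon

Cast a horizontal ray to the right from the query point and count how many polygon edges it crosses (each edge strictly once or zero times, handled with the usual half-open convention). 
Parity of crossings → even ⇒ outside.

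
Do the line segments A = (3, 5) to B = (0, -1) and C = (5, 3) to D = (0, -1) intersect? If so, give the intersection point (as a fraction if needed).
Yes; intersection at (0, -1) (t = 1 on AB, s = 1 on CD)

Parametrize AB as A + t(B − A) = (3 + -3 t, 5 + -6 t) and CD as C + s(D − C) = (5 + -5 s, 3 + -4 s). Solve the linear system for (t, s). Determinant = 18 ≠ 0, so a unique intersection of the containing lines exists. Solution: t = 1, s = 1 — both in [0, 1], so the segments cross. Intersection point: (0, -1).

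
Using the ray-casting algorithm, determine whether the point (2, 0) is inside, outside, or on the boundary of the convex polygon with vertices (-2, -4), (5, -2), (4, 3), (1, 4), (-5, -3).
The point (2, 0) lies strictly inside the polygon

Cast a horizontal ray to the right from the query point and count how many polygon edges it crosses (each edge strictly once or zero times, handled with the usual half-open convention). 
Parity of crossings → odd ⇒ inside.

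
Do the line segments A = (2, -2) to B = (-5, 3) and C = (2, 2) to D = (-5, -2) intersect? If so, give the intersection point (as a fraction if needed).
Yes; intersection at (-10/9, 2/9) (t = 4/9 on AB, s = 4/9 on CD)

Parametrize AB as A + t(B − A) = (2 + -7 t, -2 + 5 t) and CD as C + s(D − C) = (2 + -7 s, 2 + -4 s). Solve the linear system for (t, s). Determinant = -63 ≠ 0, so a unique intersection of the containing lines exists. Solution: t = 4/9, s = 4/9 — both in [0, 1], so the segments cross. Intersection point: (-10/9, 2/9).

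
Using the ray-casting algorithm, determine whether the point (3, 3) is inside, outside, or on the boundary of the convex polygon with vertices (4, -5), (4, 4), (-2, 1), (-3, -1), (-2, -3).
The point (3, 3) lies strictly inside the polygon

Cast a horizontal ray to the right from the query point and count how many polygon edges it crosses (each edge strictly once or zero times, handled with the usual half-open convention). 
Parity of crossings → odd ⇒ inside.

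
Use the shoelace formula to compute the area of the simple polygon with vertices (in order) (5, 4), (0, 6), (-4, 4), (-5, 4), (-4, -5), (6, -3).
Area = 90

Shoelace formula: Area = (1/2) |Σ_i (x_i · y_{i+1} − x_{i+1} · y_i)| (indices mod n). Compute each cross term:
  (5)(6) − (0)(4) = 30
  (0)(4) − (-4)(6) = 24
  (-4)(4) − (-5)(4) = 4
  (-5)(-5) − (-4)(4) = 41
  (-4)(-3) − (6)(-5) = 42
  (6)(4) − (5)(-3) = 39
Sum = 180, so (signed) Area = 180/2 = 90, |Area| = 90.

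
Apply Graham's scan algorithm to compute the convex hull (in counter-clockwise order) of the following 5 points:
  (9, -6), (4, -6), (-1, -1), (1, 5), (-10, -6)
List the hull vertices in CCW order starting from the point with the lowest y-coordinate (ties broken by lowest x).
Hull (CCW) = [(-10, -6), (9, -6), (1, 5)]

Graham scan procedure:
  1. Find the pivot p₀ = point with lowest y (tie → lowest x): (-10, -6).
  2. Sort the remaining points by polar angle around p₀.
  3. Walk through sorted points, maintaining a stack; pop the top while the last three entries make a non-left turn (cross product ≤ 0).
  4. Final stack is the convex hull in CCW order: (-10, -6), (9, -6), (1, 5).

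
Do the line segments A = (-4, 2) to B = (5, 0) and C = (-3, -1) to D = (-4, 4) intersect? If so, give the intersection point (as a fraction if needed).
Yes; intersection at (-154/43, 82/43) (t = 2/43 on AB, s = 25/43 on CD)

Parametrize AB as A + t(B − A) = (-4 + 9 t, 2 + -2 t) and CD as C + s(D − C) = (-3 + -1 s, -1 + 5 s). Solve the linear system for (t, s). Determinant = -43 ≠ 0, so a unique intersection of the containing lines exists. Solution: t = 2/43, s = 25/43 — both in [0, 1], so the segments cross. Intersection point: (-154/43, 82/43).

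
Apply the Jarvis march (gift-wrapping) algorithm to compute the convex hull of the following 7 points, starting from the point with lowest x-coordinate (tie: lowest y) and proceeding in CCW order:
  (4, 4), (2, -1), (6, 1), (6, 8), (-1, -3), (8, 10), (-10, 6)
Hull (CCW) = [(-10, 6), (-1, -3), (6, 1), (8, 10)]

Jarvis march: at each step, from the current hull vertex p, select the next vertex q as the point such that every other point lies strictly to the left of (or on) the directed line p → q. (Equivalently: for every other point r, the cross product (q − p) × (r − p) ≥ 0.)
Starting point (lowest x, tie lowest y): (-10, 6). Wrap until returning to start. Resulting hull: (-10, 6), (-1, -3), (6, 1), (8, 10).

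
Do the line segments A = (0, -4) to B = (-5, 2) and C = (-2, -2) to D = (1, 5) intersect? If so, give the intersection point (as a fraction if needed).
Yes; intersection at (-100/53, -92/53) (t = 20/53 on AB, s = 2/53 on CD)

Parametrize AB as A + t(B − A) = (0 + -5 t, -4 + 6 t) and CD as C + s(D − C) = (-2 + 3 s, -2 + 7 s). Solve the linear system for (t, s). Determinant = 53 ≠ 0, so a unique intersection of the containing lines exists. Solution: t = 20/53, s = 2/53 — both in [0, 1], so the segments cross. Intersection point: (-100/53, -92/53).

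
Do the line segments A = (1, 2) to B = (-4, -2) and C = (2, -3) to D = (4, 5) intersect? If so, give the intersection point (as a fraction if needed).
No (intersection of containing lines falls outside at least one segment)

Parametrize and solve: t = -9/16, s = 29/32. At least one of these is outside [0, 1], so the segments do not intersect.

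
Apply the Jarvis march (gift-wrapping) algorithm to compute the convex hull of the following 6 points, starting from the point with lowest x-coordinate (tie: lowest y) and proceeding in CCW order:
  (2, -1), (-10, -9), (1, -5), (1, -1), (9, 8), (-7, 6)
Hull (CCW) = [(-10, -9), (1, -5), (9, 8), (-7, 6)]

Jarvis march: at each step, from the current hull vertex p, select the next vertex q as the point such that every other point lies strictly to the left of (or on) the directed line p → q. (Equivalently: for every other point r, the cross product (q − p) × (r − p) ≥ 0.)
Starting point (lowest x, tie lowest y): (-10, -9). Wrap until returning to start. Resulting hull: (-10, -9), (1, -5), (9, 8), (-7, 6).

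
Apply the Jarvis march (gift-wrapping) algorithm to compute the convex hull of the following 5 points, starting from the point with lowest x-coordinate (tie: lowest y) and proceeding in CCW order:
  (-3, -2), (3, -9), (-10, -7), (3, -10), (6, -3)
Hull (CCW) = [(-10, -7), (3, -10), (6, -3), (-3, -2)]

Jarvis march: at each step, from the current hull vertex p, select the next vertex q as the point such that every other point lies strictly to the left of (or on) the directed line p → q. (Equivalently: for every other point r, the cross product (q − p) × (r − p) ≥ 0.)
Starting point (lowest x, tie lowest y): (-10, -7). Wrap until returning to start. Resulting hull: (-10, -7), (3, -10), (6, -3), (-3, -2).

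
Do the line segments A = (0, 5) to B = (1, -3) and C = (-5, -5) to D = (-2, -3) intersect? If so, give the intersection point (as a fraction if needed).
No (intersection of containing lines falls outside at least one segment)

Parametrize and solve: t = 10/13, s = 25/13. At least one of these is outside [0, 1], so the segments do not intersect.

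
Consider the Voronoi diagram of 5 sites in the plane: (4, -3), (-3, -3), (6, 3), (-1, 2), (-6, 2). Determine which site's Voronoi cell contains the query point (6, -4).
Nearest site = (4, -3)

The Voronoi cell of site s contains exactly those query points closer to s than to any other site. Compute squared distances from q = (6, -4) to each site:
  (4 − 6)² + (-3 − -4)² = 5
  (6 − 6)² + (3 − -4)² = 49
  (-3 − 6)² + (-3 − -4)² = 82
  (-1 − 6)² + (2 − -4)² = 85
  (-6 − 6)² + (2 − -4)² = 180
Minimum is attained by (4, -3), so q lies in its Voronoi cell.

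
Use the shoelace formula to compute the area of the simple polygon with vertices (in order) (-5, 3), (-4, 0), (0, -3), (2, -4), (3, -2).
Area = 37/2

Shoelace formula: Area = (1/2) |Σ_i (x_i · y_{i+1} − x_{i+1} · y_i)| (indices mod n). Compute each cross term:
  (-5)(0) − (-4)(3) = 12
  (-4)(-3) − (0)(0) = 12
  (0)(-4) − (2)(-3) = 6
  (2)(-2) − (3)(-4) = 8
  (3)(3) − (-5)(-2) = -1
Sum = 37, so (signed) Area = 37/2 = 37/2, |Area| = 37/2.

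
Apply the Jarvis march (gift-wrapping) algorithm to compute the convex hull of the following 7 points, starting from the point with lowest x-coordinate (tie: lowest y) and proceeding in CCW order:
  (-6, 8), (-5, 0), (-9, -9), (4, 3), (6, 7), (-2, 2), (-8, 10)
Hull (CCW) = [(-9, -9), (4, 3), (6, 7), (-8, 10)]

Jarvis march: at each step, from the current hull vertex p, select the next vertex q as the point such that every other point lies strictly to the left of (or on) the directed line p → q. (Equivalently: for every other point r, the cross product (q − p) × (r − p) ≥ 0.)
Starting point (lowest x, tie lowest y): (-9, -9). Wrap until returning to start. Resulting hull: (-9, -9), (4, 3), (6, 7), (-8, 10).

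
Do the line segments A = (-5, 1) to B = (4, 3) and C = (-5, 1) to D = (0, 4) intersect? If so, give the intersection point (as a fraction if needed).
Yes; intersection at (-5, 1) (t = 0 on AB, s = 0 on CD)

Parametrize AB as A + t(B − A) = (-5 + 9 t, 1 + 2 t) and CD as C + s(D − C) = (-5 + 5 s, 1 + 3 s). Solve the linear system for (t, s). Determinant = -17 ≠ 0, so a unique intersection of the containing lines exists. Solution: t = 0, s = 0 — both in [0, 1], so the segments cross. Intersection point: (-5, 1).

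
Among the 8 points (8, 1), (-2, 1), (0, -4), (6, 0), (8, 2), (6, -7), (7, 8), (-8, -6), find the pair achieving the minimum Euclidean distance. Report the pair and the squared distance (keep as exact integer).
Pair = ((8, 1), (8, 2)); squared distance = 1

Compute all C(8, 2) = 28 pairwise squared distances (x_i − x_j)² + (y_i − y_j)². The minimum is 1, attained by the pair ((8, 1), (8, 2)).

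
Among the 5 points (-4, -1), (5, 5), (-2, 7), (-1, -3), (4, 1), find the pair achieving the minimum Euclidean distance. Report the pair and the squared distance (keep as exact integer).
Pair = ((-4, -1), (-1, -3)); squared distance = 13

Compute all C(5, 2) = 10 pairwise squared distances (x_i − x_j)² + (y_i − y_j)². The minimum is 13, attained by the pair ((-4, -1), (-1, -3)).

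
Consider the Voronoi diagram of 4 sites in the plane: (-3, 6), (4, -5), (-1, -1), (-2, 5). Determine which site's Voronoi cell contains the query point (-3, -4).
Nearest site = (-1, -1)

The Voronoi cell of site s contains exactly those query points closer to s than to any other site. Compute squared distances from q = (-3, -4) to each site:
  (-1 − -3)² + (-1 − -4)² = 13
  (4 − -3)² + (-5 − -4)² = 50
  (-2 − -3)² + (5 − -4)² = 82
  (-3 − -3)² + (6 − -4)² = 100
Minimum is attained by (-1, -1), so q lies in its Voronoi cell.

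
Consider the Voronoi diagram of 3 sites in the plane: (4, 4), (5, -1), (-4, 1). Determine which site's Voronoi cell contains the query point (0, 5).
Nearest site = (4, 4)

The Voronoi cell of site s contains exactly those query points closer to s than to any other site. Compute squared distances from q = (0, 5) to each site:
  (4 − 0)² + (4 − 5)² = 17
  (-4 − 0)² + (1 − 5)² = 32
  (5 − 0)² + (-1 − 5)² = 61
Minimum is attained by (4, 4), so q lies in its Voronoi cell.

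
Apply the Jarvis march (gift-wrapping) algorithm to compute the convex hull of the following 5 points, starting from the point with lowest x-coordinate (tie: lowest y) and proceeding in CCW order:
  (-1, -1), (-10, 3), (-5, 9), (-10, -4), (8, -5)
Hull (CCW) = [(-10, -4), (8, -5), (-5, 9), (-10, 3)]

Jarvis march: at each step, from the current hull vertex p, select the next vertex q as the point such that every other point lies strictly to the left of (or on) the directed line p → q. (Equivalently: for every other point r, the cross product (q − p) × (r − p) ≥ 0.)
Starting point (lowest x, tie lowest y): (-10, -4). Wrap until returning to start. Resulting hull: (-10, -4), (8, -5), (-5, 9), (-10, 3).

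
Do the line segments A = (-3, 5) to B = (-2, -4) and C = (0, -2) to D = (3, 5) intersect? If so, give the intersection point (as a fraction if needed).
No (intersection of containing lines falls outside at least one segment)

Parametrize and solve: t = 21/17, s = -10/17. At least one of these is outside [0, 1], so the segments do not intersect.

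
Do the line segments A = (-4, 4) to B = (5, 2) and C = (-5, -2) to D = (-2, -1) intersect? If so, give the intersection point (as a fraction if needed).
No (intersection of containing lines falls outside at least one segment)

Parametrize and solve: t = 17/15, s = 56/15. At least one of these is outside [0, 1], so the segments do not intersect.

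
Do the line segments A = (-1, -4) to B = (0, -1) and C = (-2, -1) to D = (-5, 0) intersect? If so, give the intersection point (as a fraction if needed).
No (intersection of containing lines falls outside at least one segment)

Parametrize and solve: t = 4/5, s = -3/5. At least one of these is outside [0, 1], so the segments do not intersect.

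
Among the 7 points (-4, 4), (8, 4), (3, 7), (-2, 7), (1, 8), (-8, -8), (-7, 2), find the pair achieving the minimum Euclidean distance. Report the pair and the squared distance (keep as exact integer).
Pair = ((3, 7), (1, 8)); squared distance = 5

Compute all C(7, 2) = 21 pairwise squared distances (x_i − x_j)² + (y_i − y_j)². The minimum is 5, attained by the pair ((3, 7), (1, 8)).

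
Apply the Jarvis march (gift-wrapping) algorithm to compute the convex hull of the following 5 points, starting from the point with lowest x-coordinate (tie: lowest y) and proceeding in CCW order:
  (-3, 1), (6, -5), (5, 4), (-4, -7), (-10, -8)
Hull (CCW) = [(-10, -8), (-4, -7), (6, -5), (5, 4), (-3, 1)]

Jarvis march: at each step, from the current hull vertex p, select the next vertex q as the point such that every other point lies strictly to the left of (or on) the directed line p → q. (Equivalently: for every other point r, the cross product (q − p) × (r − p) ≥ 0.)
Starting point (lowest x, tie lowest y): (-10, -8). Wrap until returning to start. Resulting hull: (-10, -8), (-4, -7), (6, -5), (5, 4), (-3, 1).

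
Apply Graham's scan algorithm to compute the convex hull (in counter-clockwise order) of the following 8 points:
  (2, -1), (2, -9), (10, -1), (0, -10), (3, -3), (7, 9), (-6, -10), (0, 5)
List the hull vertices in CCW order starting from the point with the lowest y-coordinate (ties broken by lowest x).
Hull (CCW) = [(-6, -10), (0, -10), (2, -9), (10, -1), (7, 9), (0, 5)]

Graham scan procedure:
  1. Find the pivot p₀ = point with lowest y (tie → lowest x): (-6, -10).
  2. Sort the remaining points by polar angle around p₀.
  3. Walk through sorted points, maintaining a stack; pop the top while the last three entries make a non-left turn (cross product ≤ 0).
  4. Final stack is the convex hull in CCW order: (-6, -10), (0, -10), (2, -9), (10, -1), (7, 9), (0, 5).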